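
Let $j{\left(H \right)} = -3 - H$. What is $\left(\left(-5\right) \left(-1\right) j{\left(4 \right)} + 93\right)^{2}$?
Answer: $3364$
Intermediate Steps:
$\left(\left(-5\right) \left(-1\right) j{\left(4 \right)} + 93\right)^{2} = \left(\left(-5\right) \left(-1\right) \left(-3 - 4\right) + 93\right)^{2} = \left(5 \left(-3 - 4\right) + 93\right)^{2} = \left(5 \left(-7\right) + 93\right)^{2} = \left(-35 + 93\right)^{2} = 58^{2} = 3364$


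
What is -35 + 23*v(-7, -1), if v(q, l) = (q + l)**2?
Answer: 1437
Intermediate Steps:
v(q, l) = (l + q)**2
-35 + 23*v(-7, -1) = -35 + 23*(-1 - 7)**2 = -35 + 23*(-8)**2 = -35 + 23*64 = -35 + 1472 = 1437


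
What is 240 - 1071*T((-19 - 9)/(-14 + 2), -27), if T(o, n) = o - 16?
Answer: 14877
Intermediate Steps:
T(o, n) = -16 + o
240 - 1071*T((-19 - 9)/(-14 + 2), -27) = 240 - 1071*(-16 + (-19 - 9)/(-14 + 2)) = 240 - 1071*(-16 - 28/(-12)) = 240 - 1071*(-16 - 28*(-1/12)) = 240 - 1071*(-16 + 7/3) = 240 - 1071*(-41/3) = 240 + 14637 = 14877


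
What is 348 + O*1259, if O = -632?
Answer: -795340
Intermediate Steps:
348 + O*1259 = 348 - 632*1259 = 348 - 795688 = -795340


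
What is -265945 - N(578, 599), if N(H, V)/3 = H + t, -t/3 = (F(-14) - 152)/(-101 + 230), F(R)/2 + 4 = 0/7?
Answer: -11510677/43 ≈ -2.6769e+5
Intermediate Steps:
F(R) = -8 (F(R) = -8 + 2*(0/7) = -8 + 2*(0*(1/7)) = -8 + 2*0 = -8 + 0 = -8)
t = 160/43 (t = -3*(-8 - 152)/(-101 + 230) = -(-480)/129 = -3*(-160/129) = 160/43 ≈ 3.7209)
N(H, V) = 480/43 + 3*H (N(H, V) = 3*(H + 160/43) = 3*(160/43 + H) = 480/43 + 3*H)
-265945 - N(578, 599) = -265945 - (480/43 + 3*578) = -265945 - (480/43 + 1734) = -265945 - 1*75042/43 = -265945 - 75042/43 = -11510677/43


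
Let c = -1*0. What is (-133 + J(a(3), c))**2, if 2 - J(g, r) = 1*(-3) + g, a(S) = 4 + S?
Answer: 18225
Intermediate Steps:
c = 0
J(g, r) = 5 - g (J(g, r) = 2 - (1*(-3) + g) = 2 - (-3 + g) = 2 + (3 - g) = 5 - g)
(-133 + J(a(3), c))**2 = (-133 + (5 - (4 + 3)))**2 = (-133 + (5 - 1*7))**2 = (-133 + (5 - 7))**2 = (-133 - 2)**2 = (-135)**2 = 18225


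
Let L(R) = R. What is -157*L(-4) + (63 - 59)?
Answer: 632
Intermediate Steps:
-157*L(-4) + (63 - 59) = -157*(-4) + (63 - 59) = 628 + 4 = 632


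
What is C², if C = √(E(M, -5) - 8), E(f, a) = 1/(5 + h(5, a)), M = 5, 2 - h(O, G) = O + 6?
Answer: -33/4 ≈ -8.2500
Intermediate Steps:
h(O, G) = -4 - O (h(O, G) = 2 - (O + 6) = 2 - (6 + O) = 2 + (-6 - O) = -4 - O)
E(f, a) = -¼ (E(f, a) = 1/(5 + (-4 - 1*5)) = 1/(5 + (-4 - 5)) = 1/(5 - 9) = 1/(-4) = -¼)
C = I*√33/2 (C = √(-¼ - 8) = √(-33/4) = I*√33/2 ≈ 2.8723*I)
C² = (I*√33/2)² = -33/4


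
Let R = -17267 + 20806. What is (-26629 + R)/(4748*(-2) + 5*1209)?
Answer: 23090/3451 ≈ 6.6908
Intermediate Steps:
R = 3539
(-26629 + R)/(4748*(-2) + 5*1209) = (-26629 + 3539)/(4748*(-2) + 5*1209) = -23090/(-9496 + 6045) = -23090/(-3451) = -23090*(-1/3451) = 23090/3451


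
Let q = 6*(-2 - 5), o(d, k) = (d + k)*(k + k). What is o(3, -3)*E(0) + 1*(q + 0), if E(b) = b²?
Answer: -42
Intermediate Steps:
o(d, k) = 2*k*(d + k) (o(d, k) = (d + k)*(2*k) = 2*k*(d + k))
q = -42 (q = 6*(-7) = -42)
o(3, -3)*E(0) + 1*(q + 0) = (2*(-3)*(3 - 3))*0² + 1*(-42 + 0) = (2*(-3)*0)*0 + 1*(-42) = 0*0 - 42 = 0 - 42 = -42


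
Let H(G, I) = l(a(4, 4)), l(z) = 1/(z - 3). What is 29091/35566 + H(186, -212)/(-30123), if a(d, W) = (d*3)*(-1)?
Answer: 13144658461/16070319270 ≈ 0.81795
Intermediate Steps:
a(d, W) = -3*d (a(d, W) = (3*d)*(-1) = -3*d)
l(z) = 1/(-3 + z)
H(G, I) = -1/15 (H(G, I) = 1/(-3 - 3*4) = 1/(-3 - 12) = 1/(-15) = -1/15)
29091/35566 + H(186, -212)/(-30123) = 29091/35566 - 1/15/(-30123) = 29091*(1/35566) - 1/15*(-1/30123) = 29091/35566 + 1/451845 = 13144658461/16070319270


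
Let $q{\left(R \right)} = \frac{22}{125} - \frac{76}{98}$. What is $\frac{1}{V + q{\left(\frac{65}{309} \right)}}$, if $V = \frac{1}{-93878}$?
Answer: $- \frac{575002750}{344726141} \approx -1.668$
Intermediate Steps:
$q{\left(R \right)} = - \frac{3672}{6125}$ ($q{\left(R \right)} = 22 \cdot \frac{1}{125} - \frac{38}{49} = \frac{22}{125} - \frac{38}{49} = - \frac{3672}{6125}$)
$V = - \frac{1}{93878} \approx -1.0652 \cdot 10^{-5}$
$\frac{1}{V + q{\left(\frac{65}{309} \right)}} = \frac{1}{- \frac{1}{93878} - \frac{3672}{6125}} = \frac{1}{- \frac{344726141}{575002750}} = - \frac{575002750}{344726141}$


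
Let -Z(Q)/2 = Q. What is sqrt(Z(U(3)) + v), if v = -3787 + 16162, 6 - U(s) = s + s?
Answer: 15*sqrt(55) ≈ 111.24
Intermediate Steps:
U(s) = 6 - 2*s (U(s) = 6 - (s + s) = 6 - 2*s)
Z(Q) = -2*Q
v = 12375
sqrt(Z(U(3)) + v) = sqrt(-2*(6 - 2*3) + 12375) = sqrt(-2*(6 - 6) + 12375) = sqrt(-2*0 + 12375) = sqrt(0 + 12375) = sqrt(12375) = 15*sqrt(55)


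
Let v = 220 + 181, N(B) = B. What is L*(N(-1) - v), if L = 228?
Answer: -91656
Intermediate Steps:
v = 401
L*(N(-1) - v) = 228*(-1 - 1*401) = 228*(-1 - 401) = 228*(-402) = -91656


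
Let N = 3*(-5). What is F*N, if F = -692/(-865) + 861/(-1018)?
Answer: 699/1018 ≈ 0.68664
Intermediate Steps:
F = -233/5090 (F = -692*(-1/865) + 861*(-1/1018) = ⅘ - 861/1018 = -233/5090 ≈ -0.045776)
N = -15
F*N = -233/5090*(-15) = 699/1018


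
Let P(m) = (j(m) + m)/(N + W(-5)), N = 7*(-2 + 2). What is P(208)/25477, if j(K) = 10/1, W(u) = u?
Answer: -218/127385 ≈ -0.0017113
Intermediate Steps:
N = 0 (N = 7*0 = 0)
j(K) = 10 (j(K) = 10*1 = 10)
P(m) = -2 - m/5 (P(m) = (10 + m)/(0 - 5) = (10 + m)/(-5) = (10 + m)*(-1/5) = -2 - m/5)
P(208)/25477 = (-2 - 1/5*208)/25477 = (-2 - 208/5)*(1/25477) = -218/5*1/25477 = -218/127385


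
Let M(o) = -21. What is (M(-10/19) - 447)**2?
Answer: 219024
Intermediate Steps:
(M(-10/19) - 447)**2 = (-21 - 447)**2 = (-468)**2 = 219024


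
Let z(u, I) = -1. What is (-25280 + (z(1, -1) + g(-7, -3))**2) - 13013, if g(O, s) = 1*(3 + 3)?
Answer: -38268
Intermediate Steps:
g(O, s) = 6 (g(O, s) = 1*6 = 6)
(-25280 + (z(1, -1) + g(-7, -3))**2) - 13013 = (-25280 + (-1 + 6)**2) - 13013 = (-25280 + 5**2) - 13013 = (-25280 + 25) - 13013 = -25255 - 13013 = -38268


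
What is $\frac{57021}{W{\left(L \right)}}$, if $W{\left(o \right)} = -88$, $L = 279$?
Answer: $- \frac{57021}{88} \approx -647.97$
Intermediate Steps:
$\frac{57021}{W{\left(L \right)}} = \frac{57021}{-88} = 57021 \left(- \frac{1}{88}\right) = - \frac{57021}{88}$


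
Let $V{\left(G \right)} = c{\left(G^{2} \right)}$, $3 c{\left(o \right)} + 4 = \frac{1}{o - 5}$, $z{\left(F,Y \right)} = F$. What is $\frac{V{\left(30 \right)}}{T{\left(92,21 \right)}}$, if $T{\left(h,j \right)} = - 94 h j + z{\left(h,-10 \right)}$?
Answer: $\frac{1193}{162456820} \approx 7.3435 \cdot 10^{-6}$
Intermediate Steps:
$T{\left(h,j \right)} = h - 94 h j$ ($T{\left(h,j \right)} = - 94 h j + h = h - 94 h j$)
$c{\left(o \right)} = - \frac{4}{3} + \frac{1}{3 \left(-5 + o\right)}$ ($c{\left(o \right)} = - \frac{4}{3} + \frac{1}{3 \left(o - 5\right)} = - \frac{4}{3} + \frac{1}{3 \left(-5 + o\right)}$)
$V{\left(G \right)} = \frac{21 - 4 G^{2}}{3 \left(-5 + G^{2}\right)}$
$\frac{V{\left(30 \right)}}{T{\left(92,21 \right)}} = \frac{\frac{1}{3} \frac{1}{-5 + 30^{2}} \left(21 - 4 \cdot 30^{2}\right)}{92 \left(1 - 1974\right)} = \frac{\frac{1}{3} \frac{1}{-5 + 900} \left(21 - 3600\right)}{92 \left(1 - 1974\right)} = \frac{\frac{1}{3} \cdot \frac{1}{895} \left(21 - 3600\right)}{92 \left(-1973\right)} = \frac{\frac{1}{3} \cdot \frac{1}{895} \left(-3579\right)}{-181516} = \left(- \frac{1193}{895}\right) \left(- \frac{1}{181516}\right) = \frac{1193}{162456820}$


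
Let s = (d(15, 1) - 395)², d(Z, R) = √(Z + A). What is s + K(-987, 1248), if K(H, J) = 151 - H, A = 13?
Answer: 157191 - 1580*√7 ≈ 1.5301e+5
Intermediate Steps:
d(Z, R) = √(13 + Z) (d(Z, R) = √(Z + 13) = √(13 + Z))
s = (-395 + 2*√7)² (s = (√(13 + 15) - 395)² = (√28 - 395)² = (2*√7 - 395)² = (-395 + 2*√7)² ≈ 1.5187e+5)
s + K(-987, 1248) = (156053 - 1580*√7) + (151 - 1*(-987)) = (156053 - 1580*√7) + (151 + 987) = (156053 - 1580*√7) + 1138 = 157191 - 1580*√7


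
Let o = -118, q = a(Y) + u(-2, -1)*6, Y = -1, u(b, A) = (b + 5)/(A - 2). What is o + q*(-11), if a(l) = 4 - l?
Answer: -107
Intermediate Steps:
u(b, A) = (5 + b)/(-2 + A)
q = -1 (q = (4 - 1*(-1)) + ((5 - 2)/(-2 - 1))*6 = (4 + 1) + (3/(-3))*6 = 5 - ⅓*3*6 = 5 - 1*6 = 5 - 6 = -1)
o + q*(-11) = -118 - 1*(-11) = -118 + 11 = -107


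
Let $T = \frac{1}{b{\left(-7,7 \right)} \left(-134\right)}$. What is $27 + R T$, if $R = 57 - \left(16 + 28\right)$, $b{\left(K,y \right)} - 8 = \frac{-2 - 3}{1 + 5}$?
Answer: $\frac{77748}{2881} \approx 26.986$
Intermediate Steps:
$b{\left(K,y \right)} = \frac{43}{6}$ ($b{\left(K,y \right)} = 8 + \frac{-2 - 3}{1 + 5} = 8 - \frac{5}{6} = \frac{43}{6}$)
$R = 13$ ($R = 57 - 44 = 13$)
$T = - \frac{3}{2881}$ ($T = \frac{1}{\frac{43}{6} \left(-134\right)} = \frac{6}{43} \left(- \frac{1}{134}\right) = - \frac{3}{2881} \approx -0.0010413$)
$27 + R T = 27 + 13 \left(- \frac{3}{2881}\right) = 27 - \frac{39}{2881} = \frac{77748}{2881}$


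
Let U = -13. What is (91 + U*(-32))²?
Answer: 257049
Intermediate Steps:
(91 + U*(-32))² = (91 - 13*(-32))² = (91 + 416)² = 507² = 257049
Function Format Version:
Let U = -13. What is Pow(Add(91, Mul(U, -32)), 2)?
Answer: 257049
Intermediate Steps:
Pow(Add(91, Mul(U, -32)), 2) = Pow(Add(91, Mul(-13, -32)), 2) = Pow(Add(91, 416), 2) = Pow(507, 2) = 257049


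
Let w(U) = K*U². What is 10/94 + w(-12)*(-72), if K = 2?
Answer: -974587/47 ≈ -20736.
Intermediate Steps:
w(U) = 2*U²
10/94 + w(-12)*(-72) = 10/94 + (2*(-12)²)*(-72) = 10*(1/94) + (2*144)*(-72) = 5/47 + 288*(-72) = 5/47 - 20736 = -974587/47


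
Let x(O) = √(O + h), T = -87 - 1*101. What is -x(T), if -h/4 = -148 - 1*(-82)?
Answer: -2*√19 ≈ -8.7178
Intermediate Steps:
T = -188 (T = -87 - 101 = -188)
h = 264 (h = -4*(-148 - 1*(-82)) = -4*(-148 + 82) = -4*(-66) = 264)
x(O) = √(264 + O) (x(O) = √(O + 264) = √(264 + O))
-x(T) = -√(264 - 188) = -√76 = -2*√19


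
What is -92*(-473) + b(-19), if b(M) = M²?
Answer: 43877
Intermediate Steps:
-92*(-473) + b(-19) = -92*(-473) + (-19)² = 43516 + 361 = 43877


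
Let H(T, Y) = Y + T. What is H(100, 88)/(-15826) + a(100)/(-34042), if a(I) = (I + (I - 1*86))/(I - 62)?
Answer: -3223687/269374346 ≈ -0.011967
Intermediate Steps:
H(T, Y) = T + Y
a(I) = (-86 + 2*I)/(-62 + I) (a(I) = (I + (I - 86))/(-62 + I) = (I + (-86 + I))/(-62 + I) = (-86 + 2*I)/(-62 + I))
H(100, 88)/(-15826) + a(100)/(-34042) = (100 + 88)/(-15826) + (2*(-43 + 100)/(-62 + 100))/(-34042) = 188*(-1/15826) + (2*57/38)*(-1/34042) = -94/7913 + (2*(1/38)*57)*(-1/34042) = -94/7913 + 3*(-1/34042) = -94/7913 - 3/34042 = -3223687/269374346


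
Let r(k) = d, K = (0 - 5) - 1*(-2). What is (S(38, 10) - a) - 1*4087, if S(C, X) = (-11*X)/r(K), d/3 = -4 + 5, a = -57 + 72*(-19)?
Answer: -8096/3 ≈ -2698.7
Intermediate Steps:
a = -1425 (a = -57 - 1368 = -1425)
K = -3 (K = -5 + 2 = -3)
d = 3 (d = 3*(-4 + 5) = 3*1 = 3)
r(k) = 3
S(C, X) = -11*X/3
(S(38, 10) - a) - 1*4087 = (-11/3*10 - 1*(-1425)) - 1*4087 = (-110/3 + 1425) - 4087 = 4165/3 - 4087 = -8096/3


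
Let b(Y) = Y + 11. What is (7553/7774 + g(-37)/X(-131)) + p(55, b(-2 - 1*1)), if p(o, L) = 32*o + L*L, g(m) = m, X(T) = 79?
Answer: 86193181/47242 ≈ 1824.5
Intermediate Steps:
b(Y) = 11 + Y
p(o, L) = L**2 + 32*o (p(o, L) = 32*o + L**2 = L**2 + 32*o)
(7553/7774 + g(-37)/X(-131)) + p(55, b(-2 - 1*1)) = (7553/7774 - 37/79) + ((11 + (-2 - 1*1))**2 + 32*55) = (7553*(1/7774) - 37*1/79) + ((11 + (-2 - 1))**2 + 1760) = (581/598 - 37/79) + ((11 - 3)**2 + 1760) = 23773/47242 + (8**2 + 1760) = 23773/47242 + (64 + 1760) = 23773/47242 + 1824 = 86193181/47242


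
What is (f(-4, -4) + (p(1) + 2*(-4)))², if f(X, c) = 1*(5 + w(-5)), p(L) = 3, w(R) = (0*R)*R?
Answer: 0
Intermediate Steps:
w(R) = 0 (w(R) = 0*R = 0)
f(X, c) = 5 (f(X, c) = 1*(5 + 0) = 1*5 = 5)
(f(-4, -4) + (p(1) + 2*(-4)))² = (5 + (3 + 2*(-4)))² = (5 + (3 - 8))² = (5 - 5)² = 0² = 0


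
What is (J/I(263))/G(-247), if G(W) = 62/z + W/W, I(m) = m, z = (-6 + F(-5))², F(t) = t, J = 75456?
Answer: 3043392/16043 ≈ 189.70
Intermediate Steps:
z = 121 (z = (-6 - 5)² = (-11)² = 121)
G(W) = 183/121 (G(W) = 62/121 + W/W = 62*(1/121) + 1 = 62/121 + 1 = 183/121)
(J/I(263))/G(-247) = (75456/263)/(183/121) = (75456*(1/263))*(121/183) = (75456/263)*(121/183) = 3043392/16043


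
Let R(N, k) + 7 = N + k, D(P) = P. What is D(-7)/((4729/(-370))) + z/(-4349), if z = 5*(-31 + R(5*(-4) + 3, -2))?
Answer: 12611675/20566421 ≈ 0.61322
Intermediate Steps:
R(N, k) = -7 + N + k (R(N, k) = -7 + (N + k) = -7 + N + k)
z = -285 (z = 5*(-31 + (-7 + (5*(-4) + 3) - 2)) = 5*(-31 + (-7 + (-20 + 3) - 2)) = 5*(-31 + (-7 - 17 - 2)) = 5*(-31 - 26) = 5*(-57) = -285)
D(-7)/((4729/(-370))) + z/(-4349) = -7/(4729/(-370)) - 285/(-4349) = -7/(4729*(-1/370)) - 285*(-1/4349) = -7/(-4729/370) + 285/4349 = -7*(-370/4729) + 285/4349 = 2590/4729 + 285/4349 = 12611675/20566421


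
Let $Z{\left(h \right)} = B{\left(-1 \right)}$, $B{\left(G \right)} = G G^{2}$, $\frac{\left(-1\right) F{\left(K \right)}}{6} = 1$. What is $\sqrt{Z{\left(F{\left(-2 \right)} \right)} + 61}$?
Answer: $2 \sqrt{15} \approx 7.746$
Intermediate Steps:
$F{\left(K \right)} = -6$ ($F{\left(K \right)} = \left(-6\right) 1 = -6$)
$B{\left(G \right)} = G^{3}$
$Z{\left(h \right)} = -1$ ($Z{\left(h \right)} = \left(-1\right)^{3} = -1$)
$\sqrt{Z{\left(F{\left(-2 \right)} \right)} + 61} = \sqrt{-1 + 61} = \sqrt{60} = 2 \sqrt{15}$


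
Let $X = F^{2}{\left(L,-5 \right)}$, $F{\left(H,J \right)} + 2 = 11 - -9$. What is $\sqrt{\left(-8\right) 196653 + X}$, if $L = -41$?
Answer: $70 i \sqrt{321} \approx 1254.2 i$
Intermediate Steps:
$F{\left(H,J \right)} = 18$ ($F{\left(H,J \right)} = -2 + \left(11 - -9\right) = -2 + \left(11 + 9\right) = -2 + 20 = 18$)
$X = 324$ ($X = 18^{2} = 324$)
$\sqrt{\left(-8\right) 196653 + X} = \sqrt{\left(-8\right) 196653 + 324} = \sqrt{-1573224 + 324} = \sqrt{-1572900} = 70 i \sqrt{321}$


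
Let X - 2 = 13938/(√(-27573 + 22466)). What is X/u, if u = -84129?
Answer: -2/84129 + 4646*I*√5107/143215601 ≈ -2.3773e-5 + 0.0023183*I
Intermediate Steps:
X = 2 - 13938*I*√5107/5107 (X = 2 + 13938/(√(-27573 + 22466)) = 2 + 13938/(√(-5107)) = 2 + 13938/((I*√5107)) = 2 + 13938*(-I*√5107/5107) = 2 - 13938*I*√5107/5107 ≈ 2.0 - 195.04*I)
X/u = (2 - 13938*I*√5107/5107)/(-84129) = (2 - 13938*I*√5107/5107)*(-1/84129) = -2/84129 + 4646*I*√5107/143215601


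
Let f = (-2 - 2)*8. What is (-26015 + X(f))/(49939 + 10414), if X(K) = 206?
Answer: -25809/60353 ≈ -0.42763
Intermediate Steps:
f = -32 (f = -4*8 = -32)
(-26015 + X(f))/(49939 + 10414) = (-26015 + 206)/(49939 + 10414) = -25809/60353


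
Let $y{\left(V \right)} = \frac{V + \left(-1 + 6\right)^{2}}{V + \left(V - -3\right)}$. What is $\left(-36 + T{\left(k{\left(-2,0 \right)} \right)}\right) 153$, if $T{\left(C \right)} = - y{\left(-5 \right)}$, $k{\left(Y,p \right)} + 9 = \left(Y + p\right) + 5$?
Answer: $- \frac{35496}{7} \approx -5070.9$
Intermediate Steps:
$k{\left(Y,p \right)} = -4 + Y + p$ ($k{\left(Y,p \right)} = -9 + \left(\left(Y + p\right) + 5\right) = -9 + \left(5 + Y + p\right) = -4 + Y + p$)
$y{\left(V \right)} = \frac{25 + V}{3 + 2 V}$ ($y{\left(V \right)} = \frac{V + 5^{2}}{V + \left(V + 3\right)} = \frac{V + 25}{V + \left(3 + V\right)} = \frac{25 + V}{3 + 2 V}$)
$T{\left(C \right)} = \frac{20}{7}$ ($T{\left(C \right)} = - \frac{25 - 5}{3 + 2 \left(-5\right)} = - \frac{20}{3 - 10} = - \frac{20}{-7} = - \frac{\left(-1\right) 20}{7} = \left(-1\right) \left(- \frac{20}{7}\right) = \frac{20}{7}$)
$\left(-36 + T{\left(k{\left(-2,0 \right)} \right)}\right) 153 = \left(-36 + \frac{20}{7}\right) 153 = \left(- \frac{232}{7}\right) 153 = - \frac{35496}{7}$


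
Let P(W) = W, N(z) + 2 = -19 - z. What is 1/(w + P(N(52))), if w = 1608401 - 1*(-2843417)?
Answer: 1/4451745 ≈ 2.2463e-7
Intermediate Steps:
w = 4451818 (w = 1608401 + 2843417 = 4451818)
N(z) = -21 - z (N(z) = -2 + (-19 - z) = -21 - z)
1/(w + P(N(52))) = 1/(4451818 + (-21 - 1*52)) = 1/(4451818 + (-21 - 52)) = 1/(4451818 - 73) = 1/4451745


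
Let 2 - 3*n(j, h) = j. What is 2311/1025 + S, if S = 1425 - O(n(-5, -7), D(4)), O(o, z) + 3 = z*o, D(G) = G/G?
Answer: 4390858/3075 ≈ 1427.9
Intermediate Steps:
n(j, h) = 2/3 - j/3
D(G) = 1
O(o, z) = -3 + o*z (O(o, z) = -3 + z*o = -3 + o*z)
S = 4277/3 (S = 1425 - (-3 + (2/3 - 1/3*(-5))*1) = 1425 - (-3 + (2/3 + 5/3)*1) = 1425 - (-3 + (7/3)*1) = 1425 - (-3 + 7/3) = 1425 - 1*(-2/3) = 1425 + 2/3 = 4277/3 ≈ 1425.7)
2311/1025 + S = 2311/1025 + 4277/3 = 4390858/3075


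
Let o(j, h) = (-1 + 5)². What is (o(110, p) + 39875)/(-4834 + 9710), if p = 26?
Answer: 39891/4876 ≈ 8.1811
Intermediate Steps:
o(j, h) = 16 (o(j, h) = 4² = 16)
(o(110, p) + 39875)/(-4834 + 9710) = (16 + 39875)/(-4834 + 9710) = 39891/4876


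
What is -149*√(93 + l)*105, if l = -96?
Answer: -15645*I*√3 ≈ -27098.0*I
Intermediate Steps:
-149*√(93 + l)*105 = -149*√(93 - 96)*105 = -149*I*√3*105 = -15645*I*√3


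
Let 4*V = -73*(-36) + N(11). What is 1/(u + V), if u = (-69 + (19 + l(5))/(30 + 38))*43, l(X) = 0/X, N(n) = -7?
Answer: -34/78191 ≈ -0.00043483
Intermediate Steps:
l(X) = 0
V = 2621/4 (V = (-73*(-36) - 7)/4 = (2628 - 7)/4 = (¼)*2621 = 2621/4 ≈ 655.25)
u = -200939/68 (u = (-69 + (19 + 0)/(30 + 38))*43 = (-69 + 19/68)*43 = -4673/68*43 = -200939/68 ≈ -2955.0)
1/(u + V) = 1/(-200939/68 + 2621/4) = 1/(-78191/34) = -34/78191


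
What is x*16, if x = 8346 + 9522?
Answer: 285888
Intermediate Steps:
x = 17868
x*16 = 17868*16 = 285888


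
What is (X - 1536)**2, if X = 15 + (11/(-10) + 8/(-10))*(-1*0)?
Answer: 2313441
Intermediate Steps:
X = 15 (X = 15 + (11*(-1/10) + 8*(-1/10))*0 = 15 + (-11/10 - 4/5)*0 = 15 - 19/10*0 = 15 + 0 = 15)
(X - 1536)**2 = (15 - 1536)**2 = (-1521)**2 = 2313441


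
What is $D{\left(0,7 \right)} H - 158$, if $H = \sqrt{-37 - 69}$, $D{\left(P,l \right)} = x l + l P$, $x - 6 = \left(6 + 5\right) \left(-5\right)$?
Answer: $-158 - 343 i \sqrt{106} \approx -158.0 - 3531.4 i$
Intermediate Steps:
$x = -49$ ($x = 6 + \left(6 + 5\right) \left(-5\right) = 6 + 11 \left(-5\right) = 6 - 55 = -49$)
$D{\left(P,l \right)} = - 49 l + P l$ ($D{\left(P,l \right)} = - 49 l + l P = - 49 l + P l$)
$H = i \sqrt{106}$ ($H = \sqrt{-106} = i \sqrt{106} \approx 10.296 i$)
$D{\left(0,7 \right)} H - 158 = 7 \left(-49 + 0\right) i \sqrt{106} - 158 = 7 \left(-49\right) i \sqrt{106} - 158 = - 343 i \sqrt{106} - 158 = -158 - 343 i \sqrt{106}$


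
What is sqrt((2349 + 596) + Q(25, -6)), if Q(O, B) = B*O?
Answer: sqrt(2795) ≈ 52.868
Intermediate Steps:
sqrt((2349 + 596) + Q(25, -6)) = sqrt((2349 + 596) - 6*25) = sqrt(2945 - 150) = sqrt(2795)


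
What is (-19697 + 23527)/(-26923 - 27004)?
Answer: -3830/53927 ≈ -0.071022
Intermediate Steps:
(-19697 + 23527)/(-26923 - 27004) = 3830/(-53927) = 3830*(-1/53927) = -3830/53927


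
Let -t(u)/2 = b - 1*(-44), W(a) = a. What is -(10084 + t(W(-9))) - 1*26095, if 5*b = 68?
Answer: -180319/5 ≈ -36064.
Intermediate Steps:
b = 68/5 (b = (⅕)*68 = 68/5 ≈ 13.600)
t(u) = -576/5 (t(u) = -2*(68/5 - 1*(-44)) = -2*(68/5 + 44) = -2*288/5 = -576/5)
-(10084 + t(W(-9))) - 1*26095 = -(10084 - 576/5) - 1*26095 = -1*49844/5 - 26095 = -49844/5 - 26095 = -180319/5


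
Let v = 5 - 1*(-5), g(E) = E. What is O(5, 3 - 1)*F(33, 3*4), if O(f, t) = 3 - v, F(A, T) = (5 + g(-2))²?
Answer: -63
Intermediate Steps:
F(A, T) = 9 (F(A, T) = (5 - 2)² = 3² = 9)
v = 10 (v = 5 + 5 = 10)
O(f, t) = -7 (O(f, t) = 3 - 1*10 = 3 - 10 = -7)
O(5, 3 - 1)*F(33, 3*4) = -7*9 = -63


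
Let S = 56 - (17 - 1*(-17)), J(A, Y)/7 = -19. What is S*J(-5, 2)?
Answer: -2926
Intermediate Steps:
J(A, Y) = -133 (J(A, Y) = 7*(-19) = -133)
S = 22 (S = 56 - (17 + 17) = 56 - 1*34 = 56 - 34 = 22)
S*J(-5, 2) = 22*(-133) = -2926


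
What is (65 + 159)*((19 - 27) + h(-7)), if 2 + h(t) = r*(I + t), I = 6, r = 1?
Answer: -2464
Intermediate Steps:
h(t) = 4 + t (h(t) = -2 + 1*(6 + t) = -2 + (6 + t) = 4 + t)
(65 + 159)*((19 - 27) + h(-7)) = (65 + 159)*((19 - 27) + (4 - 7)) = 224*(-8 - 3) = 224*(-11) = -2464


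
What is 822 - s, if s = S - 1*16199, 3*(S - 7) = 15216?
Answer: 11942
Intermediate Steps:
S = 5079 (S = 7 + (1/3)*15216 = 7 + 5072 = 5079)
s = -11120 (s = 5079 - 1*16199 = 5079 - 16199 = -11120)
822 - s = 822 - 1*(-11120) = 822 + 11120 = 11942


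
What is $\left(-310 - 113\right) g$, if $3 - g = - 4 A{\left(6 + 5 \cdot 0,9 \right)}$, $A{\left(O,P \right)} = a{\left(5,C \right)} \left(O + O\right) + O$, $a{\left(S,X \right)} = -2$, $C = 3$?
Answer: $29187$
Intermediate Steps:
$A{\left(O,P \right)} = - 3 O$ ($A{\left(O,P \right)} = - 2 \left(O + O\right) + O = - 2 \cdot 2 O + O = - 4 O + O = - 3 O$)
$g = -69$ ($g = 3 - - 4 \left(- 3 \left(6 + 5 \cdot 0\right)\right) = 3 - - 4 \left(- 3 \left(6 + 0\right)\right) = 3 - - 4 \left(\left(-3\right) 6\right) = 3 - \left(-4\right) \left(-18\right) = 3 - 72 = -69$)
$\left(-310 - 113\right) g = \left(-310 - 113\right) \left(-69\right) = \left(-423\right) \left(-69\right) = 29187$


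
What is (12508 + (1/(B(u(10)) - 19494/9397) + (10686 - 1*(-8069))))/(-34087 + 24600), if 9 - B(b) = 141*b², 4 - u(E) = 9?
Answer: -1033534324601/313634015502 ≈ -3.2954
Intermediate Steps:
u(E) = -5 (u(E) = 4 - 1*9 = 4 - 9 = -5)
B(b) = 9 - 141*b²
(12508 + (1/(B(u(10)) - 19494/9397) + (10686 - 1*(-8069))))/(-34087 + 24600) = (12508 + (1/((9 - 141*(-5)²) - 19494/9397) + (10686 - 1*(-8069))))/(-34087 + 24600) = (12508 + (1/((9 - 141*25) - 19494*1/9397) + (10686 + 8069)))/(-9487) = (12508 + (1/((9 - 3525) - 19494/9397) + 18755))*(-1/9487) = (12508 + (1/(-3516 - 19494/9397) + 18755))*(-1/9487) = (12508 + (1/(-33059346/9397) + 18755))*(-1/9487) = (12508 + (-9397/33059346 + 18755))*(-1/9487) = (12508 + 620028024833/33059346)*(-1/9487) = (1033534324601/33059346)*(-1/9487) = -1033534324601/313634015502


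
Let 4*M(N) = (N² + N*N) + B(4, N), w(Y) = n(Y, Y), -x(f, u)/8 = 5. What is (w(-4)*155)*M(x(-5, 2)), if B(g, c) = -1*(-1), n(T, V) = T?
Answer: -496155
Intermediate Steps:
x(f, u) = -40 (x(f, u) = -8*5 = -40)
w(Y) = Y
B(g, c) = 1
M(N) = ¼ + N²/2 (M(N) = ((N² + N*N) + 1)/4 = ((N² + N²) + 1)/4 = (2*N² + 1)/4 = (1 + 2*N²)/4 = ¼ + N²/2)
(w(-4)*155)*M(x(-5, 2)) = (-4*155)*(¼ + (½)*(-40)²) = -620*(¼ + (½)*1600) = -620*(¼ + 800) = -620*3201/4 = -496155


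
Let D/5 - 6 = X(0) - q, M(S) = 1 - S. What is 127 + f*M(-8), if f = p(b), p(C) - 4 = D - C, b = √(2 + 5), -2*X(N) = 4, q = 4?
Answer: 163 - 9*√7 ≈ 139.19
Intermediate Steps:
X(N) = -2 (X(N) = -½*4 = -2)
b = √7 ≈ 2.6458
D = 0 (D = 30 + 5*(-2 - 1*4) = 30 + 5*(-2 - 4) = 30 + 5*(-6) = 30 - 30 = 0)
p(C) = 4 - C (p(C) = 4 + (0 - C) = 4 - C)
f = 4 - √7 ≈ 1.3542
127 + f*M(-8) = 127 + (4 - √7)*(1 - 1*(-8)) = 127 + (4 - √7)*(1 + 8) = 127 + (4 - √7)*9 = 127 + (36 - 9*√7) = 163 - 9*√7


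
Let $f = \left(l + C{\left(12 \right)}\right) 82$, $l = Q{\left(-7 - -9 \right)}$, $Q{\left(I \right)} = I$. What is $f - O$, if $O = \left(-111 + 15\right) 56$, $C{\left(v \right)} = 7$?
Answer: $6114$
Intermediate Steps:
$l = 2$ ($l = -7 - -9 = -7 + 9 = 2$)
$f = 738$ ($f = \left(2 + 7\right) 82 = 9 \cdot 82 = 738$)
$O = -5376$ ($O = \left(-96\right) 56 = -5376$)
$f - O = 738 - -5376 = 738 + 5376 = 6114$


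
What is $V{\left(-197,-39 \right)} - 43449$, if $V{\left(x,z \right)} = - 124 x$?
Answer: $-19021$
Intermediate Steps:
$V{\left(-197,-39 \right)} - 43449 = \left(-124\right) \left(-197\right) - 43449 = 24428 - 43449 = -19021$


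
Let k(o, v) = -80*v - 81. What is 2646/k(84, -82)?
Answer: 2646/6479 ≈ 0.40840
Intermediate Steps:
k(o, v) = -81 - 80*v
2646/k(84, -82) = 2646/(-81 - 80*(-82)) = 2646/(-81 + 6560) = 2646/6479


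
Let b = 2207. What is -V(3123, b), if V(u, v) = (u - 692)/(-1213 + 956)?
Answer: 2431/257 ≈ 9.4591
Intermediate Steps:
V(u, v) = 692/257 - u/257 (V(u, v) = (-692 + u)/(-257) = (-692 + u)*(-1/257) = 692/257 - u/257)
-V(3123, b) = -(692/257 - 1/257*3123) = -(692/257 - 3123/257) = -1*(-2431/257) = 2431/257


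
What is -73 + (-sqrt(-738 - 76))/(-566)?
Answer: -73 + I*sqrt(814)/566 ≈ -73.0 + 0.050408*I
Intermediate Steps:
-73 + (-sqrt(-738 - 76))/(-566) = -73 - (-1)*sqrt(-814)/566 = -73 - (-1)*I*sqrt(814)/566 = -73 + I*sqrt(814)/566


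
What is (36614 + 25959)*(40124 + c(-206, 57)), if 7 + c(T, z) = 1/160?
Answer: 401638629133/160 ≈ 2.5102e+9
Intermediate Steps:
c(T, z) = -1119/160 (c(T, z) = -7 + 1/160 = -1119/160)
(36614 + 25959)*(40124 + c(-206, 57)) = (36614 + 25959)*(40124 - 1119/160) = 62573*(6418721/160) = 401638629133/160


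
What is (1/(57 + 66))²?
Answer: 1/15129 ≈ 6.6098e-5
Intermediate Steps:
(1/(57 + 66))² = (1/123)² = 1/15129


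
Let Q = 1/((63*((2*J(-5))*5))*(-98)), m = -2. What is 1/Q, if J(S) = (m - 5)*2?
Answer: 864360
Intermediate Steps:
J(S) = -14 (J(S) = (-2 - 5)*2 = -7*2 = -14)
Q = 1/864360 (Q = 1/((63*((2*(-14))*5))*(-98)) = 1/((63*(-28*5))*(-98)) = 1/((63*(-140))*(-98)) = 1/(-8820*(-98)) = 1/864360 ≈ 1.1569e-6)
1/Q = 1/(1/864360) = 864360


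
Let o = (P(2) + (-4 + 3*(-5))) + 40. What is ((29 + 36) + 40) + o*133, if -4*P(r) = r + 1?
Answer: 11193/4 ≈ 2798.3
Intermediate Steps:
P(r) = -¼ - r/4 (P(r) = -(r + 1)/4 = -(1 + r)/4 = -¼ - r/4)
o = 81/4 (o = ((-¼ - ¼*2) + (-4 + 3*(-5))) + 40 = ((-¼ - ½) + (-4 - 15)) + 40 = (-¾ - 19) + 40 = -79/4 + 40 = 81/4 ≈ 20.250)
((29 + 36) + 40) + o*133 = ((29 + 36) + 40) + (81/4)*133 = (65 + 40) + 10773/4 = 105 + 10773/4 = 11193/4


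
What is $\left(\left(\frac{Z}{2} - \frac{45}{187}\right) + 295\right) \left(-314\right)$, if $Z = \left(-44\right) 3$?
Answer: $- \frac{13432292}{187} \approx -71831.0$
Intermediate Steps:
$Z = -132$
$\left(\left(\frac{Z}{2} - \frac{45}{187}\right) + 295\right) \left(-314\right) = \left(\left(- \frac{132}{2} - \frac{45}{187}\right) + 295\right) \left(-314\right) = \left(\left(\left(-132\right) \frac{1}{2} - \frac{45}{187}\right) + 295\right) \left(-314\right) = \left(\left(-66 - \frac{45}{187}\right) + 295\right) \left(-314\right) = \left(- \frac{12387}{187} + 295\right) \left(-314\right) = \frac{42778}{187} \left(-314\right) = - \frac{13432292}{187}$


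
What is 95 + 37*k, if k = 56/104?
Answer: 1494/13 ≈ 114.92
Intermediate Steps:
k = 7/13 (k = 56*(1/104) = 7/13 ≈ 0.53846)
95 + 37*k = 95 + 37*(7/13) = 95 + 259/13 = 1494/13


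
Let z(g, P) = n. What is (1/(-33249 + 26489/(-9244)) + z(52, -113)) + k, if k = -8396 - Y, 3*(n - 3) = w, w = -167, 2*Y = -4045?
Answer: -11851660161929/1844281470 ≈ -6426.2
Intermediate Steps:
Y = -4045/2 (Y = (½)*(-4045) = -4045/2 ≈ -2022.5)
n = -158/3 (n = 3 + (⅓)*(-167) = 3 - 167/3 = -158/3 ≈ -52.667)
z(g, P) = -158/3
k = -12747/2 (k = -8396 - 1*(-4045/2) = -8396 + 4045/2 = -12747/2 ≈ -6373.5)
(1/(-33249 + 26489/(-9244)) + z(52, -113)) + k = (1/(-33249 + 26489/(-9244)) - 158/3) - 12747/2 = (1/(-33249 + 26489*(-1/9244)) - 158/3) - 12747/2 = (1/(-33249 - 26489/9244) - 158/3) - 12747/2 = (1/(-307380245/9244) - 158/3) - 12747/2 = (-9244/307380245 - 158/3) - 12747/2 = -48566106442/922140735 - 12747/2 = -11851660161929/1844281470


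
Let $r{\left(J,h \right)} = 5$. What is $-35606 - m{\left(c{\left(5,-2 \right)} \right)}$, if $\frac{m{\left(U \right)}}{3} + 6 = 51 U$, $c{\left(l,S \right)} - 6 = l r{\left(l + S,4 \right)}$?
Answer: $-40331$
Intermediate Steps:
$c{\left(l,S \right)} = 6 + 5 l$ ($c{\left(l,S \right)} = 6 + l 5 = 6 + 5 l$)
$m{\left(U \right)} = -18 + 153 U$ ($m{\left(U \right)} = -18 + 3 \cdot 51 U = -18 + 153 U$)
$-35606 - m{\left(c{\left(5,-2 \right)} \right)} = -35606 - \left(-18 + 153 \left(6 + 5 \cdot 5\right)\right) = -35606 - \left(-18 + 153 \left(6 + 25\right)\right) = -35606 - \left(-18 + 153 \cdot 31\right) = -35606 - \left(-18 + 4743\right) = -35606 - 4725 = -40331$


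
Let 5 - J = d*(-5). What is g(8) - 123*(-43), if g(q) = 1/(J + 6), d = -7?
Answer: 126935/24 ≈ 5289.0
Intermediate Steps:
J = -30 (J = 5 - (-7)*(-5) = 5 - 1*35 = 5 - 35 = -30)
g(q) = -1/24 (g(q) = 1/(-30 + 6) = 1/(-24) = -1/24)
g(8) - 123*(-43) = -1/24 - 123*(-43) = -1/24 + 5289 = 126935/24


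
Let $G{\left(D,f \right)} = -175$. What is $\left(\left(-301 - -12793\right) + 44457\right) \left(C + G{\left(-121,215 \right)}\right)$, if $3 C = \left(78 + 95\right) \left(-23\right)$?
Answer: $-85499432$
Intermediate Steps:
$C = - \frac{3979}{3}$ ($C = \frac{\left(78 + 95\right) \left(-23\right)}{3} = \frac{173 \left(-23\right)}{3} = \frac{1}{3} \left(-3979\right) = - \frac{3979}{3} \approx -1326.3$)
$\left(\left(-301 - -12793\right) + 44457\right) \left(C + G{\left(-121,215 \right)}\right) = \left(\left(-301 - -12793\right) + 44457\right) \left(- \frac{3979}{3} - 175\right) = \left(\left(-301 + 12793\right) + 44457\right) \left(- \frac{4504}{3}\right) = \left(12492 + 44457\right) \left(- \frac{4504}{3}\right) = 56949 \left(- \frac{4504}{3}\right) = -85499432$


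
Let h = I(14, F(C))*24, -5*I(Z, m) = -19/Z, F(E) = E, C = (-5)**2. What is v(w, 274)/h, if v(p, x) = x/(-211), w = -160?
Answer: -4795/24054 ≈ -0.19934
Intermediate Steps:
C = 25
I(Z, m) = 19/(5*Z) (I(Z, m) = -(-19)/(5*Z) = 19/(5*Z))
v(p, x) = -x/211 (v(p, x) = x*(-1/211) = -x/211)
h = 228/35 (h = ((19/5)/14)*24 = ((19/5)*(1/14))*24 = (19/70)*24 = 228/35 ≈ 6.5143)
v(w, 274)/h = (-1/211*274)/(228/35) = -274/211*35/228 = -4795/24054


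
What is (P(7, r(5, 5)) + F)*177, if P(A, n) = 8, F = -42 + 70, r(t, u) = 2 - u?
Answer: 6372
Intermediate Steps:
F = 28
(P(7, r(5, 5)) + F)*177 = (8 + 28)*177 = 36*177 = 6372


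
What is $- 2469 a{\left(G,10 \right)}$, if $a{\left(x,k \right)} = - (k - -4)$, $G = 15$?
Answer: $34566$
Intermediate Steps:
$a{\left(x,k \right)} = -4 - k$ ($a{\left(x,k \right)} = - (k + 4) = - (4 + k) = -4 - k$)
$- 2469 a{\left(G,10 \right)} = - 2469 \left(-4 - 10\right) = \left(-2469\right) \left(-14\right) = 34566$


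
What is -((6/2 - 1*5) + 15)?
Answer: -13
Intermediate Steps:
-((6/2 - 1*5) + 15) = -((6*(½) - 5) + 15) = -((3 - 5) + 15) = -(-2 + 15) = -1*13 = -13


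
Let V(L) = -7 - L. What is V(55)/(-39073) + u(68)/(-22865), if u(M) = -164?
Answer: 7825602/893404145 ≈ 0.0087593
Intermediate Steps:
V(55)/(-39073) + u(68)/(-22865) = (-7 - 1*55)/(-39073) - 164/(-22865) = (-7 - 55)*(-1/39073) - 164*(-1/22865) = -62*(-1/39073) + 164/22865 = 62/39073 + 164/22865 = 7825602/893404145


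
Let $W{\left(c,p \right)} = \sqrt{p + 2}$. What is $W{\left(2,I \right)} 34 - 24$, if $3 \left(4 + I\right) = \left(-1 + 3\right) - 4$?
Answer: $-24 + \frac{68 i \sqrt{6}}{3} \approx -24.0 + 55.522 i$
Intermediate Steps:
$I = - \frac{14}{3}$ ($I = -4 + \frac{\left(-1 + 3\right) - 4}{3} = -4 + \frac{2 - 4}{3} = -4 + \frac{1}{3} \left(-2\right) = -4 - \frac{2}{3} = - \frac{14}{3} \approx -4.6667$)
$W{\left(c,p \right)} = \sqrt{2 + p}$
$W{\left(2,I \right)} 34 - 24 = \sqrt{2 - \frac{14}{3}} \cdot 34 - 24 = \sqrt{- \frac{8}{3}} \cdot 34 - 24 = \frac{2 i \sqrt{6}}{3} \cdot 34 - 24 = \frac{68 i \sqrt{6}}{3} - 24 = -24 + \frac{68 i \sqrt{6}}{3}$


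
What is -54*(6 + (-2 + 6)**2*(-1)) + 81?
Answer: 621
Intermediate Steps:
-54*(6 + (-2 + 6)**2*(-1)) + 81 = -54*(6 + 4**2*(-1)) + 81 = -54*(6 + 16*(-1)) + 81 = -54*(6 - 16) + 81 = -54*(-10) + 81 = 540 + 81 = 621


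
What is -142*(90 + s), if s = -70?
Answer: -2840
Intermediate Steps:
-142*(90 + s) = -142*(90 - 70) = -142*20 = -2840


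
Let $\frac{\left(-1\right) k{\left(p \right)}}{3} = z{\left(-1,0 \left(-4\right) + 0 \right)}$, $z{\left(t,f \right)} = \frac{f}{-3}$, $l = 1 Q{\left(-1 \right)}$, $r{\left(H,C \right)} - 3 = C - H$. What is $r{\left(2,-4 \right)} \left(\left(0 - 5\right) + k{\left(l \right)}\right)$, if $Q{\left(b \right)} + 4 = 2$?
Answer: $15$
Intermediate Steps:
$Q{\left(b \right)} = -2$ ($Q{\left(b \right)} = -4 + 2 = -2$)
$r{\left(H,C \right)} = 3 + C - H$ ($r{\left(H,C \right)} = 3 + \left(C - H\right) = 3 + C - H$)
$l = -2$ ($l = 1 \left(-2\right) = -2$)
$z{\left(t,f \right)} = - \frac{f}{3}$ ($z{\left(t,f \right)} = f \left(- \frac{1}{3}\right) = - \frac{f}{3}$)
$k{\left(p \right)} = 0$ ($k{\left(p \right)} = - 3 \left(- \frac{0 \left(-4\right) + 0}{3}\right) = - 3 \left(- \frac{0 + 0}{3}\right) = - 3 \left(\left(- \frac{1}{3}\right) 0\right) = \left(-3\right) 0 = 0$)
$r{\left(2,-4 \right)} \left(\left(0 - 5\right) + k{\left(l \right)}\right) = \left(3 - 4 - 2\right) \left(\left(0 - 5\right) + 0\right) = - 3 \left(-5 + 0\right) = \left(-3\right) \left(-5\right) = 15$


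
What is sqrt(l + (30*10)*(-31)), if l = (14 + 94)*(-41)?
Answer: 4*I*sqrt(858) ≈ 117.17*I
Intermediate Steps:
l = -4428 (l = 108*(-41) = -4428)
sqrt(l + (30*10)*(-31)) = sqrt(-4428 + (30*10)*(-31)) = sqrt(-4428 + 300*(-31)) = sqrt(-4428 - 9300) = sqrt(-13728) = 4*I*sqrt(858)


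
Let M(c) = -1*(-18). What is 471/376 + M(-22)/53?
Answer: 31731/19928 ≈ 1.5923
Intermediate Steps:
M(c) = 18
471/376 + M(-22)/53 = 471/376 + 18/53 = 31731/19928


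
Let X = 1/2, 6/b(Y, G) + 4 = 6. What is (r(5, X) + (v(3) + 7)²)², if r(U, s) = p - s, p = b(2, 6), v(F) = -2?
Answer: 3025/4 ≈ 756.25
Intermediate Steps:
b(Y, G) = 3 (b(Y, G) = 6/(-4 + 6) = 6/2 = 6*(½) = 3)
X = ½ ≈ 0.50000
p = 3
r(U, s) = 3 - s
(r(5, X) + (v(3) + 7)²)² = ((3 - 1*½) + (-2 + 7)²)² = ((3 - ½) + 5²)² = (5/2 + 25)² = (55/2)² = 3025/4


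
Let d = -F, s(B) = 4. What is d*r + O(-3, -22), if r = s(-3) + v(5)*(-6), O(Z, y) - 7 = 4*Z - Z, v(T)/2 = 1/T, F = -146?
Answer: 1158/5 ≈ 231.60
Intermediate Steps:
v(T) = 2/T
O(Z, y) = 7 + 3*Z (O(Z, y) = 7 + (4*Z - Z) = 7 + 3*Z)
r = 8/5 (r = 4 + (2/5)*(-6) = 4 - 12/5 = 8/5 ≈ 1.6000)
d = 146 (d = -1*(-146) = 146)
d*r + O(-3, -22) = 146*(8/5) + (7 + 3*(-3)) = 1168/5 + (7 - 9) = 1168/5 - 2 = 1158/5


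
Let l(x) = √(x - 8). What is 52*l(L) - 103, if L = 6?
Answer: -103 + 52*I*√2 ≈ -103.0 + 73.539*I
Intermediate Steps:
l(x) = √(-8 + x)
52*l(L) - 103 = 52*√(-8 + 6) - 103 = 52*√(-2) - 103 = 52*(I*√2) - 103 = 52*I*√2 - 103 = -103 + 52*I*√2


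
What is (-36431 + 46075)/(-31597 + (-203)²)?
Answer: 2411/2403 ≈ 1.0033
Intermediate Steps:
(-36431 + 46075)/(-31597 + (-203)²) = 9644/(-31597 + 41209) = 9644/9612 = 9644*(1/9612) = 2411/2403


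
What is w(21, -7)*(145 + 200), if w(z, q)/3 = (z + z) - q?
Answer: 50715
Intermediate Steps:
w(z, q) = -3*q + 6*z (w(z, q) = 3*((z + z) - q) = 3*(2*z - q) = 3*(-q + 2*z) = -3*q + 6*z)
w(21, -7)*(145 + 200) = (-3*(-7) + 6*21)*(145 + 200) = (21 + 126)*345 = 147*345 = 50715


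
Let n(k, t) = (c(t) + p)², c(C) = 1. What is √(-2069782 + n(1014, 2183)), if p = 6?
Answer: I*√2069733 ≈ 1438.7*I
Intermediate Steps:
n(k, t) = 49 (n(k, t) = (1 + 6)² = 7² = 49)
√(-2069782 + n(1014, 2183)) = √(-2069782 + 49) = √(-2069733) = I*√2069733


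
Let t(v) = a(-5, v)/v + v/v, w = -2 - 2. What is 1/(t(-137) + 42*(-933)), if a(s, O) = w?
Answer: -137/5368341 ≈ -2.5520e-5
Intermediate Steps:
w = -4
a(s, O) = -4
t(v) = 1 - 4/v (t(v) = -4/v + v/v = -4/v + 1 = 1 - 4/v)
1/(t(-137) + 42*(-933)) = 1/((-4 - 137)/(-137) + 42*(-933)) = 1/(-1/137*(-141) - 39186) = 1/(141/137 - 39186) = 1/(-5368341/137) = -137/5368341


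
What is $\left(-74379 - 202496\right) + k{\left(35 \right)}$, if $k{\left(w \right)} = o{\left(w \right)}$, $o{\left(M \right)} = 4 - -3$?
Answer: $-276868$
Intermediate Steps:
$o{\left(M \right)} = 7$ ($o{\left(M \right)} = 4 + 3 = 7$)
$k{\left(w \right)} = 7$
$\left(-74379 - 202496\right) + k{\left(35 \right)} = \left(-74379 - 202496\right) + 7 = -276875 + 7 = -276868$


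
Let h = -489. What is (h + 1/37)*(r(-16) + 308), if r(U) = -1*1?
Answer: -5554244/37 ≈ -1.5011e+5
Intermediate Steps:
r(U) = -1
(h + 1/37)*(r(-16) + 308) = (-489 + 1/37)*(-1 + 308) = (-489 + 1/37)*307 = -18092/37*307 = -5554244/37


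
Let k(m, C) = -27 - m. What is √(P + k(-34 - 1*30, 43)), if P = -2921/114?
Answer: √147858/114 ≈ 3.3730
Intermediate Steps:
P = -2921/114 (P = -2921*1/114 = -2921/114 ≈ -25.623)
√(P + k(-34 - 1*30, 43)) = √(-2921/114 + (-27 - (-34 - 1*30))) = √(-2921/114 + (-27 - (-34 - 30))) = √(-2921/114 + (-27 - 1*(-64))) = √(-2921/114 + (-27 + 64)) = √(-2921/114 + 37) = √(1297/114) = √147858/114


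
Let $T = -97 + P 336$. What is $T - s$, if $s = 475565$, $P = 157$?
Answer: $-422910$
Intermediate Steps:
$T = 52655$ ($T = -97 + 157 \cdot 336 = -97 + 52752 = 52655$)
$T - s = 52655 - 475565 = -422910$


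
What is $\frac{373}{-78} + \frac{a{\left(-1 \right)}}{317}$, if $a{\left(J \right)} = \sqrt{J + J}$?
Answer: $- \frac{373}{78} + \frac{i \sqrt{2}}{317} \approx -4.7821 + 0.0044612 i$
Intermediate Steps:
$a{\left(J \right)} = \sqrt{2} \sqrt{J}$ ($a{\left(J \right)} = \sqrt{2 J} = \sqrt{2} \sqrt{J}$)
$\frac{373}{-78} + \frac{a{\left(-1 \right)}}{317} = \frac{373}{-78} + \frac{\sqrt{2} \sqrt{-1}}{317} = 373 \left(- \frac{1}{78}\right) + \sqrt{2} i \frac{1}{317} = - \frac{373}{78} + i \sqrt{2} \cdot \frac{1}{317} = - \frac{373}{78} + \frac{i \sqrt{2}}{317}$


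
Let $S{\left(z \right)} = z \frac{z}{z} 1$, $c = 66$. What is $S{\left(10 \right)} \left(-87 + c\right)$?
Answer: $-210$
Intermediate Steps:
$S{\left(z \right)} = z$ ($S{\left(z \right)} = z 1 \cdot 1 = z 1 = z$)
$S{\left(10 \right)} \left(-87 + c\right) = 10 \left(-87 + 66\right) = 10 \left(-21\right) = -210$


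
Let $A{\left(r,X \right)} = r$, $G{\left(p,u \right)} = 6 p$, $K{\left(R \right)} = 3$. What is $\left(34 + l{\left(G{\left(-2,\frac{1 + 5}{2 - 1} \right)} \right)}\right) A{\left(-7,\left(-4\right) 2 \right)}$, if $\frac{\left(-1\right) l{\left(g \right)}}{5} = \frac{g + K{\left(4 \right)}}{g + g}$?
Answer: $- \frac{1799}{8} \approx -224.88$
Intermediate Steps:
$l{\left(g \right)} = - \frac{5 \left(3 + g\right)}{2 g}$ ($l{\left(g \right)} = - 5 \frac{g + 3}{g + g} = - 5 \frac{3 + g}{2 g} = - \frac{5 \left(3 + g\right)}{2 g}$)
$\left(34 + l{\left(G{\left(-2,\frac{1 + 5}{2 - 1} \right)} \right)}\right) A{\left(-7,\left(-4\right) 2 \right)} = \left(34 + \frac{5 \left(-3 - 6 \left(-2\right)\right)}{2 \cdot 6 \left(-2\right)}\right) \left(-7\right) = \left(34 + \frac{5 \left(-3 - -12\right)}{2 \left(-12\right)}\right) \left(-7\right) = \left(34 + \frac{5}{2} \left(- \frac{1}{12}\right) \left(-3 + 12\right)\right) \left(-7\right) = \left(34 + \frac{5}{2} \left(- \frac{1}{12}\right) 9\right) \left(-7\right) = \left(34 - \frac{15}{8}\right) \left(-7\right) = \frac{257}{8} \left(-7\right) = - \frac{1799}{8}$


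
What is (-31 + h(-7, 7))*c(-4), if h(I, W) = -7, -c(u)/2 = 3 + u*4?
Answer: -988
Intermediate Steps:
c(u) = -6 - 8*u (c(u) = -2*(3 + u*4) = -2*(3 + 4*u) = -6 - 8*u)
(-31 + h(-7, 7))*c(-4) = (-31 - 7)*(-6 - 8*(-4)) = -38*(-6 + 32) = -38*26 = -988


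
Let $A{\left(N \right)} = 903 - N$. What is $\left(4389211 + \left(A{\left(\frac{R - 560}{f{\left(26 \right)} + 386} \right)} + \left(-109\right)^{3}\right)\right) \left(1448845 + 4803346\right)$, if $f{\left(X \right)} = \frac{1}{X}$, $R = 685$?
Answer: $\frac{194226594808234945}{10037} \approx 1.9351 \cdot 10^{13}$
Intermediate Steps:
$\left(4389211 + \left(A{\left(\frac{R - 560}{f{\left(26 \right)} + 386} \right)} + \left(-109\right)^{3}\right)\right) \left(1448845 + 4803346\right) = \left(4389211 + \left(\left(903 - \frac{685 - 560}{\frac{1}{26} + 386}\right) + \left(-109\right)^{3}\right)\right) \left(1448845 + 4803346\right) = \left(4389211 - \left(1294126 + \frac{125}{\frac{1}{26} + 386}\right)\right) 6252191 = \left(4389211 - \left(1294126 + \frac{3250}{10037}\right)\right) 6252191 = \left(4389211 + \left(\left(903 - \frac{3250}{10037}\right) - 1295029\right)\right) 6252191 = \left(4389211 + \left(\frac{9060161}{10037} - 1295029\right)\right) 6252191 = \left(4389211 - \frac{12989145912}{10037}\right) 6252191 = \frac{31065364895}{10037} \cdot 6252191 = \frac{194226594808234945}{10037}$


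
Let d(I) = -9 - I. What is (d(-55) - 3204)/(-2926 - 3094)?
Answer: 1579/3010 ≈ 0.52458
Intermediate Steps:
(d(-55) - 3204)/(-2926 - 3094) = ((-9 - 1*(-55)) - 3204)/(-2926 - 3094) = ((-9 + 55) - 3204)/(-6020) = (46 - 3204)*(-1/6020) = -3158*(-1/6020) = 1579/3010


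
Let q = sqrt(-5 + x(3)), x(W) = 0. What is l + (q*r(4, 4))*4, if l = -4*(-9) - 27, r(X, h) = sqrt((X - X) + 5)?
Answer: 9 + 20*I ≈ 9.0 + 20.0*I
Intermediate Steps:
q = I*sqrt(5) (q = sqrt(-5 + 0) = sqrt(-5) = I*sqrt(5) ≈ 2.2361*I)
r(X, h) = sqrt(5) (r(X, h) = sqrt(0 + 5) = sqrt(5))
l = 9 (l = 36 - 27 = 9)
l + (q*r(4, 4))*4 = 9 + ((I*sqrt(5))*sqrt(5))*4 = 9 + (5*I)*4 = 9 + 20*I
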